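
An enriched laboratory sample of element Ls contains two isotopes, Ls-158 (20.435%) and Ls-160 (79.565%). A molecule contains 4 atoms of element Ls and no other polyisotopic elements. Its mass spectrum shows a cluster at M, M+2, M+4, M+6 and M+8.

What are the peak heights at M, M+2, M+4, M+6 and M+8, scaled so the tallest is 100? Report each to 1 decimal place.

0.4 : 6.6 : 38.5 : 100.0 : 97.3

Expanding (0.20435 + 0.79565)^4:
P(M) = 0.20435^4 = 0.001744
P(M+2) = 4 × 0.20435^3 × 0.79565^1 = 0.027159
P(M+4) = 6 × 0.20435^2 × 0.79565^2 = 0.158615
P(M+6) = 4 × 0.20435^1 × 0.79565^3 = 0.411719
P(M+8) = 0.79565^4 = 0.400764
The M+6 peak is largest (0.411719); scaling to 100 gives 0.4 : 6.6 : 38.5 : 100.0 : 97.3.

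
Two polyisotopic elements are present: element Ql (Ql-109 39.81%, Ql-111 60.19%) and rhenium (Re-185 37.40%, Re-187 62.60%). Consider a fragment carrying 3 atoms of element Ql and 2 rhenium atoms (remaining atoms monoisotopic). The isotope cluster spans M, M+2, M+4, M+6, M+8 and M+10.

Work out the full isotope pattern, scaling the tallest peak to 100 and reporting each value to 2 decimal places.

Element Ql pattern (n=3): 0.06309233 : 0.28617385 : 0.43267532 : 0.2180585
Rhenium pattern (n=2): 0.139876 : 0.468248 : 0.391876
Convolve the two distributions (both contribute in 2-u steps):
  M: 0.06309233×0.139876 = 0.008825
  M+2: 0.06309233×0.468248 + 0.28617385×0.139876 = 0.069572
  M+4: 0.06309233×0.391876 + 0.28617385×0.468248 + 0.43267532×0.139876 = 0.219246
  M+6: 0.28617385×0.391876 + 0.43267532×0.468248 + 0.2180585×0.139876 = 0.345245
  M+8: 0.43267532×0.391876 + 0.2180585×0.468248 = 0.271661
  M+10: 0.2180585×0.391876 = 0.085452
Scale to base peak (0.345245) = 100: 2.56 : 20.15 : 63.50 : 100.00 : 78.69 : 24.75

2.56 : 20.15 : 63.50 : 100.00 : 78.69 : 24.75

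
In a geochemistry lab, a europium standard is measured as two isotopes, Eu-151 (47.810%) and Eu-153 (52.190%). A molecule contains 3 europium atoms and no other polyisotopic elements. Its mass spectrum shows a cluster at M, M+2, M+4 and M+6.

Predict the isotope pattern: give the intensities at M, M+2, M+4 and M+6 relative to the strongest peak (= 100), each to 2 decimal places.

27.97 : 91.61 : 100.00 : 36.39

Expanding (0.47810 + 0.52190)^3:
P(M) = 0.47810^3 = 0.109284
P(M+2) = 3 × 0.47810^2 × 0.52190^1 = 0.357887
P(M+4) = 3 × 0.47810^1 × 0.52190^2 = 0.390674
P(M+6) = 0.52190^3 = 0.142155
The M+4 peak is largest (0.390674); scaling to 100 gives 27.97 : 91.61 : 100.00 : 36.39.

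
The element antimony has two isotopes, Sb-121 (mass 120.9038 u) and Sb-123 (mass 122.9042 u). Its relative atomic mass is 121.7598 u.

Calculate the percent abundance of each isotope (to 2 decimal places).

Let x be the fractional abundance of Sb-121; then Sb-123 has abundance 1 − x.
120.9038·x + 122.9042·(1 − x) = 121.7598
(120.9038 − 122.9042)·x = 121.7598 − 122.9042
x = -1.1444 / -2.0004 = 0.57209 → 57.21% Sb-121, 42.79% Sb-123.

Sb-121: 57.21%, Sb-123: 42.79%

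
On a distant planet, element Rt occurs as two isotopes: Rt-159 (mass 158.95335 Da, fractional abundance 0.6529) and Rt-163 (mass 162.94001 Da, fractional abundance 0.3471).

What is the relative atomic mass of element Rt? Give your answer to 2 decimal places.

The abundance-weighted mean is 0.6529 × 158.95335 + 0.3471 × 162.94001
= 103.780642 + 56.556477 = 160.337119 Da

160.34 Da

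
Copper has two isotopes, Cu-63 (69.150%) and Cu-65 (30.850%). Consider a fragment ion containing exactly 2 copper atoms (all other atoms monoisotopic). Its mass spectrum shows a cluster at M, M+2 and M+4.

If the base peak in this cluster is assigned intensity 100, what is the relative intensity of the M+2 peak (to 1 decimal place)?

89.2

(0.69150 + 0.30850)^2 gives M 0.4782, M+2 0.4267, M+4 0.0952; the largest is M.
P(M) = C(2,0) × 0.69150^2 × 0.30850^0 = 1 × 0.47817225 × 1.0000 = 0.478172 (base)
P(M+2) = C(2,1) × 0.69150^1 × 0.30850^1 = 2 × 0.6915 × 0.3085 = 0.426656
Relative intensity = 0.426656 / 0.478172 × 100 = 89.2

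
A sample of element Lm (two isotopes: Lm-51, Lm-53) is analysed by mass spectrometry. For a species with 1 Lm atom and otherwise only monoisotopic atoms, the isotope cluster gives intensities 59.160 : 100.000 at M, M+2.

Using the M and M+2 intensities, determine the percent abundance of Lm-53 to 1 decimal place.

62.8%

Write p for the Lm-51 fraction. I(M+2)/I(M) = [C(1,1)·p^0·(1−p)] / p^1 = 1·(1−p)/p = 100.000/59.160 = 1.6903
(1−p)/p = 1.6903/1 = 1.6903  ⇒  p = 1/(1 + 1.6903) = 0.3717
Lm-51: 37.2%, Lm-53: 62.8%.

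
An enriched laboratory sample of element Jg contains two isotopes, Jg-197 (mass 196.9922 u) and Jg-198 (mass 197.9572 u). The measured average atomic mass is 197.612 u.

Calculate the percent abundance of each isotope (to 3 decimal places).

Writing the weighted mean with unknown fraction x of Jg-197:
196.9922·x + 197.9572·(1 − x) = 197.612
(196.9922 − 197.9572)·x = 197.612 − 197.9572
x = -0.3452 / -0.9650 = 0.35772 → 35.772% Jg-197, 64.228% Jg-198.

Jg-197: 35.772%, Jg-198: 64.228%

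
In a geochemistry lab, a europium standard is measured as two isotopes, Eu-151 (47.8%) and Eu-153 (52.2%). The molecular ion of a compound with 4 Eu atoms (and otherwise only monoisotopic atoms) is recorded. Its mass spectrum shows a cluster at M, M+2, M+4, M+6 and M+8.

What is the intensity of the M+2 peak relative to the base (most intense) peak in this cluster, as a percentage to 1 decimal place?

(0.478 + 0.522)^4 gives M 0.0522, M+2 0.2280, M+4 0.3735, M+6 0.2720, M+8 0.0742; the largest is M+4.
P(M+4) = C(4,2) × 0.478^2 × 0.522^2 = 6 × 0.228484 × 0.272484 = 0.373549 (base)
P(M+2) = C(4,1) × 0.478^3 × 0.522^1 = 4 × 0.10921535 × 0.5220 = 0.228042
Relative intensity = 0.228042 / 0.373549 × 100 = 61.0

61.0%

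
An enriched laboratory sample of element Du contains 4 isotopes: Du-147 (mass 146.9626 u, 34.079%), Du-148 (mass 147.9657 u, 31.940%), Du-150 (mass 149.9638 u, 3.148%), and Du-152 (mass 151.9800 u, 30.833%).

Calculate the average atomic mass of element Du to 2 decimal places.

148.92 u

Weight each isotope mass by its fractional abundance: 0.34079 × 146.9626 + 0.31940 × 147.9657 + 0.03148 × 149.9638 + 0.30833 × 151.9800
= 50.08338 + 47.26024 + 4.72086 + 46.85999 = 148.92447 u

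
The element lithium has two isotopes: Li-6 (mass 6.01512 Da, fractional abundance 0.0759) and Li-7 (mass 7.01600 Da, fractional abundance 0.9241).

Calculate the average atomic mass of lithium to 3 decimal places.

6.940 Da

Ar = Σ fᵢ·mᵢ = 0.0759 × 6.01512 + 0.9241 × 7.01600
= 0.456548 + 6.483486 = 6.940034 Da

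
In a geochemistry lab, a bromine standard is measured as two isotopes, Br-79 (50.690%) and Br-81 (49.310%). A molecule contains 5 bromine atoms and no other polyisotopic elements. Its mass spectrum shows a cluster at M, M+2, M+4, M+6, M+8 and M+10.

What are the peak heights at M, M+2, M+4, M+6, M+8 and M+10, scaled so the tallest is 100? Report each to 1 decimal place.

10.6 : 51.4 : 100.0 : 97.3 : 47.3 : 9.2

Expanding (0.50690 + 0.49310)^5:
P(M) = 0.50690^5 = 0.033467
P(M+2) = 5 × 0.50690^4 × 0.49310^1 = 0.162777
P(M+4) = 10 × 0.50690^3 × 0.49310^2 = 0.316692
P(M+6) = 10 × 0.50690^2 × 0.49310^3 = 0.308070
P(M+8) = 5 × 0.50690^1 × 0.49310^4 = 0.149842
P(M+10) = 0.49310^5 = 0.029152
The M+4 peak is largest (0.316692); scaling to 100 gives 10.6 : 51.4 : 100.0 : 97.3 : 47.3 : 9.2.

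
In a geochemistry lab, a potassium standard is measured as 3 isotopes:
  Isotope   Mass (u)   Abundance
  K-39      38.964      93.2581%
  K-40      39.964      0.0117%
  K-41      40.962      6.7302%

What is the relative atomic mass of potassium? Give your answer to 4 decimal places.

39.0986 u

The abundance-weighted mean is 0.932581 × 38.964 + 0.000117 × 39.964 + 0.067302 × 40.962
= 36.33709 + 0.00468 + 2.75682 = 39.09859 u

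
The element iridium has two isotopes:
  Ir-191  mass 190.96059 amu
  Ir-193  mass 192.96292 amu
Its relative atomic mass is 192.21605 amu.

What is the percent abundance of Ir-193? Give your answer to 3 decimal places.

62.700%

Let x be the fractional abundance of Ir-191; then Ir-193 has abundance 1 − x.
190.96059·x + 192.96292·(1 − x) = 192.21605
(190.96059 − 192.96292)·x = 192.21605 − 192.96292
x = -0.74687 / -2.00233 = 0.37300 → 37.300% Ir-191, 62.700% Ir-193.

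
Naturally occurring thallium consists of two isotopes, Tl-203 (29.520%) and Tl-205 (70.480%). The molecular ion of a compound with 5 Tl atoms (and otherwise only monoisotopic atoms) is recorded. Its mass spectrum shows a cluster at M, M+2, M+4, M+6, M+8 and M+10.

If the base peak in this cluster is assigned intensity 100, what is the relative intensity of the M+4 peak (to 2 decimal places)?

(0.29520 + 0.70480)^5 gives M 0.0022, M+2 0.0268, M+4 0.1278, M+6 0.3051, M+8 0.3642, M+10 0.1739; the largest is M+8.
P(M+8) = C(5,4) × 0.29520^1 × 0.70480^4 = 5 × 0.2952 × 0.24675365 = 0.364208 (base)
P(M+4) = C(5,2) × 0.29520^3 × 0.70480^2 = 10 × 0.02572463 × 0.49674304 = 0.127785
Relative intensity = 0.127785 / 0.364208 × 100 = 35.09

35.09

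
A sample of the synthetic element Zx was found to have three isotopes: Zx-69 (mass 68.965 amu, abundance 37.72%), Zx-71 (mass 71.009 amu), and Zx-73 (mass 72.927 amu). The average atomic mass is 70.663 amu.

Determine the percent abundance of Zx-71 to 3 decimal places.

40.122%

The remaining 62.28% is split between Zx-71 (fraction x) and Zx-73 (fraction 0.6228 − x).
Substituting: 71.009x + 72.927(0.6228 − x) = 44.649402
(71.009 − 72.927)x = -0.7695336  ⇒  x = 0.40122, y = 0.22158
Zx-71: 40.122%, Zx-73: 22.158%.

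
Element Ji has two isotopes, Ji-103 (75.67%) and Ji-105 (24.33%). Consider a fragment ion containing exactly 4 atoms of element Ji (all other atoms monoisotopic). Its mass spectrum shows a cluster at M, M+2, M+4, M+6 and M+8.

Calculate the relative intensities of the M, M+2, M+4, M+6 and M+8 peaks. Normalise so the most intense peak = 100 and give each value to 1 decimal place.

The 4 Ji atoms are independent, so intensities follow the terms of (0.7567 + 0.2433)^4.
P(M) = 0.7567^4 = 0.327865
P(M+2) = 4 × 0.7567^3 × 0.2433^1 = 0.421671
P(M+4) = 6 × 0.7567^2 × 0.2433^2 = 0.203368
P(M+6) = 4 × 0.7567^1 × 0.2433^3 = 0.043592
P(M+8) = 0.2433^4 = 0.003504
The M+2 peak is largest (0.421671); scaling to 100 gives 77.8 : 100.0 : 48.2 : 10.3 : 0.8.

77.8 : 100.0 : 48.2 : 10.3 : 0.8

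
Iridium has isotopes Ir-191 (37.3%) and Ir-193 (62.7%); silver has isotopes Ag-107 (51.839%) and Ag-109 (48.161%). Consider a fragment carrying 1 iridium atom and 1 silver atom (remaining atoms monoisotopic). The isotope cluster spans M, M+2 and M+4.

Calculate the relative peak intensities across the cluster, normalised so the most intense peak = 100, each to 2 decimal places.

Iridium pattern (n=1): 0.3730 : 0.6270
Silver pattern (n=1): 0.51839 : 0.48161
Convolve the two distributions (both contribute in 2-u steps):
  M: 0.3730×0.51839 = 0.193359
  M+2: 0.3730×0.48161 + 0.6270×0.51839 = 0.504671
  M+4: 0.6270×0.48161 = 0.301969
Scale to base peak (0.504671) = 100: 38.31 : 100.00 : 59.83

38.31 : 100.00 : 59.83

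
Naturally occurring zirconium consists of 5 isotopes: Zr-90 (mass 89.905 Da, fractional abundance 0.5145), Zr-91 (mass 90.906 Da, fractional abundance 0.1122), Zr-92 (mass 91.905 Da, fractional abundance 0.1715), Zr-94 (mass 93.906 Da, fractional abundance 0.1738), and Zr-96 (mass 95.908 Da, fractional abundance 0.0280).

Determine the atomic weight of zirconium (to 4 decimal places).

Ar = Σ fᵢ·mᵢ = 0.5145 × 89.905 + 0.1122 × 90.906 + 0.1715 × 91.905 + 0.1738 × 93.906 + 0.0280 × 95.908
= 46.25612 + 10.19965 + 15.76171 + 16.32086 + 2.68542 = 91.22376 Da

91.2238 Da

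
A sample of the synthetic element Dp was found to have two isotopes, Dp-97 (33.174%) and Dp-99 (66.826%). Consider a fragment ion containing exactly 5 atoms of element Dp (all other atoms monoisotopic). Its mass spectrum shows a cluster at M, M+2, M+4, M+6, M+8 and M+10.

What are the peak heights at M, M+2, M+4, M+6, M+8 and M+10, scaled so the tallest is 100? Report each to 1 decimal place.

The 5 Dp atoms are independent, so intensities follow the terms of (0.33174 + 0.66826)^5.
P(M) = 0.33174^5 = 0.004018
P(M+2) = 5 × 0.33174^4 × 0.66826^1 = 0.040468
P(M+4) = 10 × 0.33174^3 × 0.66826^2 = 0.163036
P(M+6) = 10 × 0.33174^2 × 0.66826^3 = 0.328422
P(M+8) = 5 × 0.33174^1 × 0.66826^4 = 0.330788
P(M+10) = 0.66826^5 = 0.133268
The M+8 peak is largest (0.330788); scaling to 100 gives 1.2 : 12.2 : 49.3 : 99.3 : 100.0 : 40.3.

1.2 : 12.2 : 49.3 : 99.3 : 100.0 : 40.3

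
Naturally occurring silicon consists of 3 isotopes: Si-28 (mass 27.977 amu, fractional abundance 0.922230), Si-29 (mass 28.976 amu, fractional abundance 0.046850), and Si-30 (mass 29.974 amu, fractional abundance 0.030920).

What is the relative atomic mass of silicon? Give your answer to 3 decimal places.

28.086 amu

Ar = Σ fᵢ·mᵢ = 0.922230 × 27.977 + 0.046850 × 28.976 + 0.030920 × 29.974
= 25.8012 + 1.3575 + 0.9268 = 28.0855 amu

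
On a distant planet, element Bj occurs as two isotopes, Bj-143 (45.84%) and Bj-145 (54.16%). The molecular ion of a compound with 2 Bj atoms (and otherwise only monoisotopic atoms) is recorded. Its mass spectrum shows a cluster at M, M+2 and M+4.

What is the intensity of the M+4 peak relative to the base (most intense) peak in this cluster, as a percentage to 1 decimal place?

Binomial terms of (0.4584 + 0.5416)^2: M 0.2101, M+2 0.4965, M+4 0.2933 → M+2 is the base peak.
P(M+2) = C(2,1) × 0.4584^1 × 0.5416^1 = 2 × 0.4584 × 0.5416 = 0.496539 (base)
P(M+4) = C(2,2) × 0.4584^0 × 0.5416^2 = 1 × 1.0000 × 0.29333056 = 0.293331
Relative intensity = 0.293331 / 0.496539 × 100 = 59.1

59.1%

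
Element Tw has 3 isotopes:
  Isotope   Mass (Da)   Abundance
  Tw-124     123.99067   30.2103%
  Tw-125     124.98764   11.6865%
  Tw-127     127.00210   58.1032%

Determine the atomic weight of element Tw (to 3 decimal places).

125.857 Da

Ar = Σ fᵢ·mᵢ = 0.302103 × 123.99067 + 0.116865 × 124.98764 + 0.581032 × 127.00210
= 37.457953 + 14.606681 + 73.792284 = 125.856918 Da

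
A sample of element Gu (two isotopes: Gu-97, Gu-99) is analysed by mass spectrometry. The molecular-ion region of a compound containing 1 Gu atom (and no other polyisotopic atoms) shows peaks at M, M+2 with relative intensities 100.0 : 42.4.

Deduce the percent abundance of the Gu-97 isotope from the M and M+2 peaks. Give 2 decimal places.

If p is the fraction of Gu that is Gu-97, then I(M+2)/I(M) = [C(1,1)·p^0·(1−p)] / p^1 = 1·(1−p)/p = 42.4/100.0 = 0.4240
(1−p)/p = 0.4240/1 = 0.4240  ⇒  p = 1/(1 + 0.4240) = 0.7022
Gu-97: 70.22%, Gu-99: 29.78%.

70.22%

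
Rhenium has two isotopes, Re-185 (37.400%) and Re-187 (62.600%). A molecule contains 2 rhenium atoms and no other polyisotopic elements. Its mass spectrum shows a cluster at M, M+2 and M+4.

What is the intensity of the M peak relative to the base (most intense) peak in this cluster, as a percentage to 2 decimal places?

(0.37400 + 0.62600)^2 gives M 0.1399, M+2 0.4682, M+4 0.3919; the largest is M+2.
P(M+2) = C(2,1) × 0.37400^1 × 0.62600^1 = 2 × 0.3740 × 0.6260 = 0.468248 (base)
P(M) = C(2,0) × 0.37400^2 × 0.62600^0 = 1 × 0.139876 × 1.0000 = 0.139876
Relative intensity = 0.139876 / 0.468248 × 100 = 29.87

29.87%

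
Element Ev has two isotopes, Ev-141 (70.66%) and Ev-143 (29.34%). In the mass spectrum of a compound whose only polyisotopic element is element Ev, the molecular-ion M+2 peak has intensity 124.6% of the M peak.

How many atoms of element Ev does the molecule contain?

For n independent Ev atoms, I(M+2)/I(M) = n · (abundance Ev-143) / (abundance Ev-141) = n · 0.2934/0.7066.
n = 1.246 × 0.7066/0.2934 = 3.00 ≈ 3

3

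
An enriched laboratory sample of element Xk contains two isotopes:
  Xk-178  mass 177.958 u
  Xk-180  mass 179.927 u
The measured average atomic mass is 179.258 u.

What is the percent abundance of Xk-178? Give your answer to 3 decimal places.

Writing the weighted mean with unknown fraction x of Xk-178:
177.958·x + 179.927·(1 − x) = 179.258
(177.958 − 179.927)·x = 179.258 − 179.927
x = -0.669 / -1.969 = 0.33977 → 33.977% Xk-178, 66.023% Xk-180.

33.977%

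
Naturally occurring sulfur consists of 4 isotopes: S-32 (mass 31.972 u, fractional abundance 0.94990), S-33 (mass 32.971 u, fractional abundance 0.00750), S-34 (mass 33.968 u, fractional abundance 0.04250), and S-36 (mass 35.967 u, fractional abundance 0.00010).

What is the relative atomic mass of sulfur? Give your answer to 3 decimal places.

32.065 u

The abundance-weighted mean is 0.94990 × 31.972 + 0.00750 × 32.971 + 0.04250 × 33.968 + 0.00010 × 35.967
= 30.3702 + 0.2473 + 1.4436 + 0.0036 = 32.0647 u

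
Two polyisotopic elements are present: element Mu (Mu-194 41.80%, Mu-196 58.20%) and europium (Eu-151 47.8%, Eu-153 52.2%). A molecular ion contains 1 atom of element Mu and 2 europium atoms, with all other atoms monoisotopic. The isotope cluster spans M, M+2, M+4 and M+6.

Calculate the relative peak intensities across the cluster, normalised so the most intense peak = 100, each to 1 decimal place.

23.6 : 84.5 : 100.0 : 39.2

Element Mu pattern (n=1): 0.4180 : 0.5820
Europium pattern (n=2): 0.228484 : 0.499032 : 0.272484
Convolve the two distributions (both contribute in 2-u steps):
  M: 0.4180×0.228484 = 0.095506
  M+2: 0.4180×0.499032 + 0.5820×0.228484 = 0.341573
  M+4: 0.4180×0.272484 + 0.5820×0.499032 = 0.404335
  M+6: 0.5820×0.272484 = 0.158586
Scale to base peak (0.404335) = 100: 23.6 : 84.5 : 100.0 : 39.2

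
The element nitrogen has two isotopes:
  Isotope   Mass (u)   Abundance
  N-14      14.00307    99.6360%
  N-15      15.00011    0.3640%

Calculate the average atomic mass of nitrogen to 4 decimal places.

14.0067 u

The abundance-weighted mean is 0.996360 × 14.00307 + 0.003640 × 15.00011
= 13.952099 + 0.054600 = 14.006699 u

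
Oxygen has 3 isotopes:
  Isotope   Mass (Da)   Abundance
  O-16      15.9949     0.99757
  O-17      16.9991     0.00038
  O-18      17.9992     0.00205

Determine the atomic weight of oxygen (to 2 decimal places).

16.00 Da

Weight each isotope mass by its fractional abundance: 0.99757 × 15.9949 + 0.00038 × 16.9991 + 0.00205 × 17.9992
= 15.95603 + 0.00646 + 0.03690 = 15.99939 Da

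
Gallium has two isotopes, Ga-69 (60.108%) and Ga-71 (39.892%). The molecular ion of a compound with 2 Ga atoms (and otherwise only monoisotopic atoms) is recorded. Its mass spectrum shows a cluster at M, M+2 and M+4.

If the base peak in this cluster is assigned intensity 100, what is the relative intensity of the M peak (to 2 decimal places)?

(0.60108 + 0.39892)^2 gives M 0.3613, M+2 0.4796, M+4 0.1591; the largest is M+2.
P(M+2) = C(2,1) × 0.60108^1 × 0.39892^1 = 2 × 0.60108 × 0.39892 = 0.479566 (base)
P(M) = C(2,0) × 0.60108^2 × 0.39892^0 = 1 × 0.36129717 × 1.0000 = 0.361297
Relative intensity = 0.361297 / 0.479566 × 100 = 75.34

75.34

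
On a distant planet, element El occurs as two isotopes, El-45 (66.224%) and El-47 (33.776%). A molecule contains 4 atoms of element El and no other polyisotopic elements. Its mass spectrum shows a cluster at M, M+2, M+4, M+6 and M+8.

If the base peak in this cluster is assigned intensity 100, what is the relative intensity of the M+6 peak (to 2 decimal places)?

Term probabilities: M 0.1923, M+2 0.3924, M+4 0.3002, M+6 0.1021, M+8 0.0130. Base peak = M+2.
P(M+2) = C(4,1) × 0.66224^3 × 0.33776^1 = 4 × 0.29043318 × 0.33776 = 0.392387 (base)
P(M+6) = C(4,3) × 0.66224^1 × 0.33776^3 = 4 × 0.66224 × 0.03853227 = 0.102070
Relative intensity = 0.102070 / 0.392387 × 100 = 26.01

26.01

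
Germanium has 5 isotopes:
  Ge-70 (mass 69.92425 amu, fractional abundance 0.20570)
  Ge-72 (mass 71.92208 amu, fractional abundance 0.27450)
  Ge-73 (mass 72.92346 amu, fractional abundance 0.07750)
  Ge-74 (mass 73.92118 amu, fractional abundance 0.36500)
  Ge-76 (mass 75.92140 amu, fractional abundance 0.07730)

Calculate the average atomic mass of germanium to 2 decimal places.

Ar = Σ fᵢ·mᵢ = 0.20570 × 69.92425 + 0.27450 × 71.92208 + 0.07750 × 72.92346 + 0.36500 × 73.92118 + 0.07730 × 75.92140
= 14.383418 + 19.742611 + 5.651568 + 26.981231 + 5.868724 = 72.627552 amu

72.63 amu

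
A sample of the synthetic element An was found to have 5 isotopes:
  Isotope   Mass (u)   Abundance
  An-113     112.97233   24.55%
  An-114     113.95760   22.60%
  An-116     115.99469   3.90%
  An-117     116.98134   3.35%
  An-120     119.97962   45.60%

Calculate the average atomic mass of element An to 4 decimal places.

The abundance-weighted mean is 0.2455 × 112.97233 + 0.2260 × 113.95760 + 0.0390 × 115.99469 + 0.0335 × 116.98134 + 0.4560 × 119.97962
= 27.734707 + 25.754418 + 4.523793 + 3.918875 + 54.710707 = 116.642500 u

116.6425 u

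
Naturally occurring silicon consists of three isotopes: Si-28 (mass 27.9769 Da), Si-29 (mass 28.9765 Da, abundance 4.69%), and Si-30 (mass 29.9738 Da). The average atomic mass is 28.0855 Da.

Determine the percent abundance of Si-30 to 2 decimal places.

3.09%

Let x and y be the fractions of Si-28 and Si-30. Then x + y = 1 − 0.0469 = 0.9531 and 27.9769x + 29.9738y = 28.0855 − 0.0469×28.9765 = 26.72650215.
Substituting: 27.9769x + 29.9738(0.9531 − x) = 26.72650215
(27.9769 − 29.9738)x = -1.84152663  ⇒  x = 0.92219, y = 0.03091
Si-28: 92.22%, Si-30: 3.09%.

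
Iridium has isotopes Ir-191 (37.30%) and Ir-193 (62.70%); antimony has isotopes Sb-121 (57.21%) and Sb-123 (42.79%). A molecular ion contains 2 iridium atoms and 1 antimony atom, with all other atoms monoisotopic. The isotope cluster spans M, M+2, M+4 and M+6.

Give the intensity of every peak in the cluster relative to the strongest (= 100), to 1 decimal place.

18.7 : 77.0 : 100.0 : 39.6

Iridium pattern (n=2): 0.139129 : 0.467742 : 0.393129
Antimony pattern (n=1): 0.5721 : 0.4279
Convolve the two distributions (both contribute in 2-u steps):
  M: 0.139129×0.5721 = 0.079596
  M+2: 0.139129×0.4279 + 0.467742×0.5721 = 0.327128
  M+4: 0.467742×0.4279 + 0.393129×0.5721 = 0.425056
  M+6: 0.393129×0.4279 = 0.168220
Scale to base peak (0.425056) = 100: 18.7 : 77.0 : 100.0 : 39.6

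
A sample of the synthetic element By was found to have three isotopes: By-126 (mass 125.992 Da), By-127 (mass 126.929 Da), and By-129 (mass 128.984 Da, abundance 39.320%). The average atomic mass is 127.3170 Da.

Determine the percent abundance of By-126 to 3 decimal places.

The remaining 60.680% is split between By-126 (fraction x) and By-127 (fraction 0.60680 − x).
Substituting: 125.992x + 126.929(0.60680 − x) = 76.6004912
(125.992 − 126.929)x = -0.420026  ⇒  x = 0.44827, y = 0.15853
By-126: 44.827%, By-127: 15.853%.

44.827%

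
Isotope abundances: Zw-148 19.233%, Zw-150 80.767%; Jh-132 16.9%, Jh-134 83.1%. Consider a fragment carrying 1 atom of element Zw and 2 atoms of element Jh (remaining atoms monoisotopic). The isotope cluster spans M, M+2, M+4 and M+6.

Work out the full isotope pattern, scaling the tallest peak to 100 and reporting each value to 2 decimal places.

Element Zw pattern (n=1): 0.19233 : 0.80767
Element Jh pattern (n=2): 0.028561 : 0.280878 : 0.690561
Convolve the two distributions (both contribute in 2-u steps):
  M: 0.19233×0.028561 = 0.005493
  M+2: 0.19233×0.280878 + 0.80767×0.028561 = 0.077089
  M+4: 0.19233×0.690561 + 0.80767×0.280878 = 0.359672
  M+6: 0.80767×0.690561 = 0.557745
Scale to base peak (0.557745) = 100: 0.98 : 13.82 : 64.49 : 100.00

0.98 : 13.82 : 64.49 : 100.00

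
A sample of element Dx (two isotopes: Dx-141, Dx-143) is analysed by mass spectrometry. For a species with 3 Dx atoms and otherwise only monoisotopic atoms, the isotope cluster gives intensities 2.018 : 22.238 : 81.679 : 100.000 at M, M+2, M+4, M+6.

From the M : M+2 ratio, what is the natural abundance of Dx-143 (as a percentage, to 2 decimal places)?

78.60%

Write p for the Dx-141 fraction. I(M+2)/I(M) = [C(3,1)·p^2·(1−p)] / p^3 = 3·(1−p)/p = 22.238/2.018 = 11.0198
(1−p)/p = 11.0198/3 = 3.6733  ⇒  p = 1/(1 + 3.6733) = 0.2140
Dx-141: 21.40%, Dx-143: 78.60%.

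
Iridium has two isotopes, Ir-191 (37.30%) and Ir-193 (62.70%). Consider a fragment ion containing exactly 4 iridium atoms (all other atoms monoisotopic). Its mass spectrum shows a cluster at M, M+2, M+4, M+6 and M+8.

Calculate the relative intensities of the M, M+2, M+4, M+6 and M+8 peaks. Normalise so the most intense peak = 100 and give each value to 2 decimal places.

5.26 : 35.39 : 89.23 : 100.00 : 42.02

Expanding (0.3730 + 0.6270)^4:
P(M) = 0.3730^4 = 0.019357
P(M+2) = 4 × 0.3730^3 × 0.6270^1 = 0.130153
P(M+4) = 6 × 0.3730^2 × 0.6270^2 = 0.328174
P(M+6) = 4 × 0.3730^1 × 0.6270^3 = 0.367766
P(M+8) = 0.6270^4 = 0.154550
The M+6 peak is largest (0.367766); scaling to 100 gives 5.26 : 35.39 : 89.23 : 100.00 : 42.02.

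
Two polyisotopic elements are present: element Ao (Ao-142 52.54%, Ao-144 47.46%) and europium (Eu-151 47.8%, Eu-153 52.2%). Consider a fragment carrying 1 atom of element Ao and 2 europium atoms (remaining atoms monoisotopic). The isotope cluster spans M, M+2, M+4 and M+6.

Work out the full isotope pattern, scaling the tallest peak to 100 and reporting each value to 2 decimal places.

31.59 : 97.53 : 100.00 : 34.03

Element Ao pattern (n=1): 0.5254 : 0.4746
Europium pattern (n=2): 0.228484 : 0.499032 : 0.272484
Convolve the two distributions (both contribute in 2-u steps):
  M: 0.5254×0.228484 = 0.120045
  M+2: 0.5254×0.499032 + 0.4746×0.228484 = 0.370630
  M+4: 0.5254×0.272484 + 0.4746×0.499032 = 0.380004
  M+6: 0.4746×0.272484 = 0.129321
Scale to base peak (0.380004) = 100: 31.59 : 97.53 : 100.00 : 34.03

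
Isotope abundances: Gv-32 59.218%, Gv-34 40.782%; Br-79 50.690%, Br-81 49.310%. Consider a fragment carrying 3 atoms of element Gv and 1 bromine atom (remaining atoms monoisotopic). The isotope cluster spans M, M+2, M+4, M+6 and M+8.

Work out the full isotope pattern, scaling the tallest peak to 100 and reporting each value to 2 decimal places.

Element Gv pattern (n=3): 0.207664 : 0.42903947 : 0.29546907 : 0.06782746
Bromine pattern (n=1): 0.5069 : 0.4931
Convolve the two distributions (both contribute in 2-u steps):
  M: 0.207664×0.5069 = 0.105265
  M+2: 0.207664×0.4931 + 0.42903947×0.5069 = 0.319879
  M+4: 0.42903947×0.4931 + 0.29546907×0.5069 = 0.361333
  M+6: 0.29546907×0.4931 + 0.06782746×0.5069 = 0.180078
  M+8: 0.06782746×0.4931 = 0.033446
Scale to base peak (0.361333) = 100: 29.13 : 88.53 : 100.00 : 49.84 : 9.26

29.13 : 88.53 : 100.00 : 49.84 : 9.26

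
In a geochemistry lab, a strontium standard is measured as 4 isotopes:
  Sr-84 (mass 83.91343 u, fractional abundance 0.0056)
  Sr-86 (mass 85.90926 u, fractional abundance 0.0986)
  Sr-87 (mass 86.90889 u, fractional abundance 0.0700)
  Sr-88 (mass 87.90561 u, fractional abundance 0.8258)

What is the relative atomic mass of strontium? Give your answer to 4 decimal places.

87.6166 u

Weight each isotope mass by its fractional abundance: 0.0056 × 83.91343 + 0.0986 × 85.90926 + 0.0700 × 86.90889 + 0.8258 × 87.90561
= 0.469915 + 8.470653 + 6.083622 + 72.592453 = 87.616643 u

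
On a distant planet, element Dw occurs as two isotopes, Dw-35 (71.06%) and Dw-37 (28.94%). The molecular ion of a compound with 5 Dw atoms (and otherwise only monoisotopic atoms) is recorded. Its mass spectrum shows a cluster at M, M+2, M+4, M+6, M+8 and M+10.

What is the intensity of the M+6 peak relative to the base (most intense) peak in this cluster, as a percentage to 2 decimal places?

Binomial terms of (0.7106 + 0.2894)^5: M 0.1812, M+2 0.3690, M+4 0.3005, M+6 0.1224, M+8 0.0249, M+10 0.0020 → M+2 is the base peak.
P(M+2) = C(5,1) × 0.7106^4 × 0.2894^1 = 5 × 0.25497689 × 0.2894 = 0.368952 (base)
P(M+6) = C(5,3) × 0.7106^2 × 0.2894^3 = 10 × 0.50495236 × 0.02423793 = 0.122390
Relative intensity = 0.122390 / 0.368952 × 100 = 33.17

33.17%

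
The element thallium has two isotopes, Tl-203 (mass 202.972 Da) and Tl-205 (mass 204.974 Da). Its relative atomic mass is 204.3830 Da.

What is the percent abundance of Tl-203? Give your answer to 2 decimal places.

29.52%

Writing the weighted mean with unknown fraction x of Tl-203:
202.972·x + 204.974·(1 − x) = 204.3830
(202.972 − 204.974)·x = 204.3830 − 204.974
x = -0.5910 / -2.002 = 0.29520 → 29.52% Tl-203, 70.48% Tl-205.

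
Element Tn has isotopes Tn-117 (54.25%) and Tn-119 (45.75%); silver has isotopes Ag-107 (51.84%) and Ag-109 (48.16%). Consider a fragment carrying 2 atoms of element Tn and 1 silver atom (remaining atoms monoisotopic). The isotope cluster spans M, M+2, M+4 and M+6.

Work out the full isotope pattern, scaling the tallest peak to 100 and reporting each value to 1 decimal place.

38.2 : 100.0 : 87.1 : 25.3

Element Tn pattern (n=2): 0.29430625 : 0.4963875 : 0.20930625
Silver pattern (n=1): 0.5184 : 0.4816
Convolve the two distributions (both contribute in 2-u steps):
  M: 0.29430625×0.5184 = 0.152568
  M+2: 0.29430625×0.4816 + 0.4963875×0.5184 = 0.399065
  M+4: 0.4963875×0.4816 + 0.20930625×0.5184 = 0.347565
  M+6: 0.20930625×0.4816 = 0.100802
Scale to base peak (0.399065) = 100: 38.2 : 100.0 : 87.1 : 25.3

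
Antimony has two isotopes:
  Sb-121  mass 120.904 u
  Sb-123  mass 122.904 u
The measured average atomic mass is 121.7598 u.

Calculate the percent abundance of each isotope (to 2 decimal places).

Writing the weighted mean with unknown fraction x of Sb-121:
120.904·x + 122.904·(1 − x) = 121.7598
(120.904 − 122.904)·x = 121.7598 − 122.904
x = -1.1442 / -2.000 = 0.57210 → 57.21% Sb-121, 42.79% Sb-123.

Sb-121: 57.21%, Sb-123: 42.79%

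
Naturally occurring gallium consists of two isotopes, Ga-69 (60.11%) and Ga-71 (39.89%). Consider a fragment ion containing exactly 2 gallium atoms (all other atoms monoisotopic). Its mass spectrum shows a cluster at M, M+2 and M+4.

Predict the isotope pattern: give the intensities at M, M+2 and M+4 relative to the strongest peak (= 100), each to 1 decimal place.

75.3 : 100.0 : 33.2

The 2 Ga atoms are independent, so intensities follow the terms of (0.6011 + 0.3989)^2.
P(M) = 0.6011^2 = 0.361321
P(M+2) = 2 × 0.6011^1 × 0.3989^1 = 0.479558
P(M+4) = 0.3989^2 = 0.159121
The M+2 peak is largest (0.479558); scaling to 100 gives 75.3 : 100.0 : 33.2.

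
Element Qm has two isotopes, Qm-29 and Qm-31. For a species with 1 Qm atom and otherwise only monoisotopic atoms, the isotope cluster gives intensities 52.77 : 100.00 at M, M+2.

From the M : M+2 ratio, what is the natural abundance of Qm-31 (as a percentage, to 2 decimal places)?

Let p = fractional abundance of Qm-29. I(M+2)/I(M) = [C(1,1)·p^0·(1−p)] / p^1 = 1·(1−p)/p = 100.00/52.77 = 1.8950
(1−p)/p = 1.8950/1 = 1.8950  ⇒  p = 1/(1 + 1.8950) = 0.3454
Qm-29: 34.54%, Qm-31: 65.46%.

65.46%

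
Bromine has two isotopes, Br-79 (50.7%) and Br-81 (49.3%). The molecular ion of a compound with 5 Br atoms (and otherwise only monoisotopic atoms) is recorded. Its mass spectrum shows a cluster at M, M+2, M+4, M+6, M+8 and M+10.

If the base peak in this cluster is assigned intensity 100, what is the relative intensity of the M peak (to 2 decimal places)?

Binomial terms of (0.507 + 0.493)^5: M 0.0335, M+2 0.1629, M+4 0.3168, M+6 0.3080, M+8 0.1497, M+10 0.0291 → M+4 is the base peak.
P(M+4) = C(5,2) × 0.507^3 × 0.493^2 = 10 × 0.13032384 × 0.243049 = 0.316751 (base)
P(M) = C(5,0) × 0.507^5 × 0.493^0 = 1 × 0.03349961 × 1.0000 = 0.033500
Relative intensity = 0.033500 / 0.316751 × 100 = 10.58

10.58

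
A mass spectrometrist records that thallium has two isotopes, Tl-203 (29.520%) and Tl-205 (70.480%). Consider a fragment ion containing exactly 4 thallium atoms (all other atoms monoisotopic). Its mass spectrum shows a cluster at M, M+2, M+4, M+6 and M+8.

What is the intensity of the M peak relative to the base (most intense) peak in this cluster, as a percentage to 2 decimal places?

1.84%

Term probabilities: M 0.0076, M+2 0.0725, M+4 0.2597, M+6 0.4134, M+8 0.2468. Base peak = M+6.
P(M+6) = C(4,3) × 0.29520^1 × 0.70480^3 = 4 × 0.2952 × 0.35010449 = 0.413403 (base)
P(M) = C(4,0) × 0.29520^4 × 0.70480^0 = 1 × 0.00759391 × 1.0000 = 0.007594
Relative intensity = 0.007594 / 0.413403 × 100 = 1.84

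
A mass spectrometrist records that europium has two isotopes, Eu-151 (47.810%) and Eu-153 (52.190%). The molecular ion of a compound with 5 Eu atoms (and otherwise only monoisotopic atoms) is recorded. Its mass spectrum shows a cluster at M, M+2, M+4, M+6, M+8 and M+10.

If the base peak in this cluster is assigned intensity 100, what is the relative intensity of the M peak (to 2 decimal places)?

(0.47810 + 0.52190)^5 gives M 0.0250, M+2 0.1363, M+4 0.2977, M+6 0.3249, M+8 0.1774, M+10 0.0387; the largest is M+6.
P(M+6) = C(5,3) × 0.47810^2 × 0.52190^3 = 10 × 0.22857961 × 0.14215492 = 0.324937 (base)
P(M) = C(5,0) × 0.47810^5 × 0.52190^0 = 1 × 0.02498007 × 1.0000 = 0.024980
Relative intensity = 0.024980 / 0.324937 × 100 = 7.69

7.69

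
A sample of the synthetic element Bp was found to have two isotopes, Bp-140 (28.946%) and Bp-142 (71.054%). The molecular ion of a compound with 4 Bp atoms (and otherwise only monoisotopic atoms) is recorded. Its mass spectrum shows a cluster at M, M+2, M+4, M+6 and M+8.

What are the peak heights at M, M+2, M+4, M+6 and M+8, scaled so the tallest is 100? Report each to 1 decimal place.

1.7 : 16.6 : 61.1 : 100.0 : 61.4

The 4 Bp atoms are independent, so intensities follow the terms of (0.28946 + 0.71054)^4.
P(M) = 0.28946^4 = 0.007020
P(M+2) = 4 × 0.28946^3 × 0.71054^1 = 0.068931
P(M+4) = 6 × 0.28946^2 × 0.71054^2 = 0.253808
P(M+6) = 4 × 0.28946^1 × 0.71054^3 = 0.415350
P(M+8) = 0.71054^4 = 0.254891
The M+6 peak is largest (0.415350); scaling to 100 gives 1.7 : 16.6 : 61.1 : 100.0 : 61.4.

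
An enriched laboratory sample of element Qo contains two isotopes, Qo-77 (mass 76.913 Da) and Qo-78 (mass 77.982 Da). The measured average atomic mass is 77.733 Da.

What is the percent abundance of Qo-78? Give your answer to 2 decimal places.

76.71%

Let x be the fractional abundance of Qo-77; then Qo-78 has abundance 1 − x.
76.913·x + 77.982·(1 − x) = 77.733
(76.913 − 77.982)·x = 77.733 − 77.982
x = -0.249 / -1.069 = 0.23293 → 23.29% Qo-77, 76.71% Qo-78.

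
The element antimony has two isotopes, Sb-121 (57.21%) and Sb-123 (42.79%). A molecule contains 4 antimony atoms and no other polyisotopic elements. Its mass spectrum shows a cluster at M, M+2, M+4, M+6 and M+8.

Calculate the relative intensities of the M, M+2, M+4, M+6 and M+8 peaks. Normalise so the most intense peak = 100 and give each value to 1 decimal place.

29.8 : 89.1 : 100.0 : 49.9 : 9.3

Each Sb atom is independently Sb-121 (p = 0.5721) or Sb-123 (q = 0.4279); the cluster is the binomial expansion (p + q)^4.
P(M) = 0.5721^4 = 0.107124
P(M+2) = 4 × 0.5721^3 × 0.4279^1 = 0.320493
P(M+4) = 6 × 0.5721^2 × 0.4279^2 = 0.359567
P(M+6) = 4 × 0.5721^1 × 0.4279^3 = 0.179291
P(M+8) = 0.4279^4 = 0.033525
The M+4 peak is largest (0.359567); scaling to 100 gives 29.8 : 89.1 : 100.0 : 49.9 : 9.3.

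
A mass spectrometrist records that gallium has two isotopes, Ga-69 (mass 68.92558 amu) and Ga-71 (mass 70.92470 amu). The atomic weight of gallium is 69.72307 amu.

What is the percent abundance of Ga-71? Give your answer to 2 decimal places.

39.89%

With x = fraction of Ga-69 (so Ga-71 is 1 − x):
68.92558·x + 70.92470·(1 − x) = 69.72307
(68.92558 − 70.92470)·x = 69.72307 − 70.92470
x = -1.20163 / -1.99912 = 0.60108 → 60.11% Ga-69, 39.89% Ga-71.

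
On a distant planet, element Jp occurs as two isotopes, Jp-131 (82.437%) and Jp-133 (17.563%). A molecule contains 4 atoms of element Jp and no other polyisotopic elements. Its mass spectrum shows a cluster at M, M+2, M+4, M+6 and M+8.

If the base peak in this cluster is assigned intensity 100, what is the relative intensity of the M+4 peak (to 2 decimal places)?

27.23

(0.82437 + 0.17563)^4 gives M 0.4618, M+2 0.3936, M+4 0.1258, M+6 0.0179, M+8 0.0010; the largest is M.
P(M) = C(4,0) × 0.82437^4 × 0.17563^0 = 1 × 0.46183699 × 1.0000 = 0.461837 (base)
P(M+4) = C(4,2) × 0.82437^2 × 0.17563^2 = 6 × 0.6795859 × 0.0308459 = 0.125775
Relative intensity = 0.125775 / 0.461837 × 100 = 27.23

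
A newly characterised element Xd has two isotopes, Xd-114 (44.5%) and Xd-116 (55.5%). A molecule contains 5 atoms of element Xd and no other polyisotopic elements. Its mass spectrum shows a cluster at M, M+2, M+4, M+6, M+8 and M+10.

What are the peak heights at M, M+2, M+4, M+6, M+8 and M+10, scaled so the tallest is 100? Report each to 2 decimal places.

5.15 : 32.14 : 80.18 : 100.00 : 62.36 : 15.55

Expanding (0.445 + 0.555)^5:
P(M) = 0.445^5 = 0.017450
P(M+2) = 5 × 0.445^4 × 0.555^1 = 0.108819
P(M+4) = 10 × 0.445^3 × 0.555^2 = 0.271435
P(M+6) = 10 × 0.445^2 × 0.555^3 = 0.338531
P(M+8) = 5 × 0.445^1 × 0.555^4 = 0.211107
P(M+10) = 0.555^5 = 0.052658
The M+6 peak is largest (0.338531); scaling to 100 gives 5.15 : 32.14 : 80.18 : 100.00 : 62.36 : 15.55.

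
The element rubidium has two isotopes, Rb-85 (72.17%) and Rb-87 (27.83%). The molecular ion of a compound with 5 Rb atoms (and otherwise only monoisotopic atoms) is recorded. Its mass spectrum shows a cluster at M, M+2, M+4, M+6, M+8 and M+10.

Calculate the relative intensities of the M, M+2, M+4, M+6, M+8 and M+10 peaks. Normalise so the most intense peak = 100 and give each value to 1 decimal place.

Expanding (0.7217 + 0.2783)^5:
P(M) = 0.7217^5 = 0.195787
P(M+2) = 5 × 0.7217^4 × 0.2783^1 = 0.377494
P(M+4) = 10 × 0.7217^3 × 0.2783^2 = 0.291136
P(M+6) = 10 × 0.7217^2 × 0.2783^3 = 0.112267
P(M+8) = 5 × 0.7217^1 × 0.2783^4 = 0.021646
P(M+10) = 0.2783^5 = 0.001669
The M+2 peak is largest (0.377494); scaling to 100 gives 51.9 : 100.0 : 77.1 : 29.7 : 5.7 : 0.4.

51.9 : 100.0 : 77.1 : 29.7 : 5.7 : 0.4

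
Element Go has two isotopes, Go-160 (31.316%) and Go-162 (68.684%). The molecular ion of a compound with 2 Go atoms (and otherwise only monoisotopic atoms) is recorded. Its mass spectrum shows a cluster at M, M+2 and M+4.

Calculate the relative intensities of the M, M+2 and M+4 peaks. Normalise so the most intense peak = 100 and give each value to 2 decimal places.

Each Go atom is independently Go-160 (p = 0.31316) or Go-162 (q = 0.68684); the cluster is the binomial expansion (p + q)^2.
P(M) = 0.31316^2 = 0.098069
P(M+2) = 2 × 0.31316^1 × 0.68684^1 = 0.430182
P(M+4) = 0.68684^2 = 0.471749
The M+4 peak is largest (0.471749); scaling to 100 gives 20.79 : 91.19 : 100.00.

20.79 : 91.19 : 100.00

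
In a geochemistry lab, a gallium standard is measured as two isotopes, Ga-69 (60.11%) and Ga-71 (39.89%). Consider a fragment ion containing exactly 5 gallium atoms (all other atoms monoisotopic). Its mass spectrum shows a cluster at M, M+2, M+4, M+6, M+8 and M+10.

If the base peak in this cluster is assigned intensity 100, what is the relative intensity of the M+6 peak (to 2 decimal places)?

66.36

Term probabilities: M 0.0785, M+2 0.2604, M+4 0.3456, M+6 0.2293, M+8 0.0761, M+10 0.0101. Base peak = M+4.
P(M+4) = C(5,2) × 0.6011^3 × 0.3989^2 = 10 × 0.21719018 × 0.15912121 = 0.345596 (base)
P(M+6) = C(5,3) × 0.6011^2 × 0.3989^3 = 10 × 0.36132121 × 0.06347345 = 0.229343
Relative intensity = 0.229343 / 0.345596 × 100 = 66.36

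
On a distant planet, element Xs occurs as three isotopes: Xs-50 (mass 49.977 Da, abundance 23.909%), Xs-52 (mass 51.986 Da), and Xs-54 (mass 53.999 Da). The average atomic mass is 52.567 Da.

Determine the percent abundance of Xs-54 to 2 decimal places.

52.72%

The remaining 76.091% is split between Xs-52 (fraction x) and Xs-54 (fraction 0.76091 − x).
Substituting: 51.986x + 53.999(0.76091 − x) = 40.61799907
(51.986 − 53.999)x = -0.47038002  ⇒  x = 0.23367, y = 0.52724
Xs-52: 23.37%, Xs-54: 52.72%.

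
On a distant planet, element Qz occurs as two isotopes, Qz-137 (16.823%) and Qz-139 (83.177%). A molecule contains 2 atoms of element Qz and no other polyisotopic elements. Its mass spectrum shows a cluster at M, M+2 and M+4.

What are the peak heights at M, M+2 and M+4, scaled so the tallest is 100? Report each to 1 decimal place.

Expanding (0.16823 + 0.83177)^2:
P(M) = 0.16823^2 = 0.028301
P(M+2) = 2 × 0.16823^1 × 0.83177^1 = 0.279857
P(M+4) = 0.83177^2 = 0.691841
The M+4 peak is largest (0.691841); scaling to 100 gives 4.1 : 40.5 : 100.0.

4.1 : 40.5 : 100.0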